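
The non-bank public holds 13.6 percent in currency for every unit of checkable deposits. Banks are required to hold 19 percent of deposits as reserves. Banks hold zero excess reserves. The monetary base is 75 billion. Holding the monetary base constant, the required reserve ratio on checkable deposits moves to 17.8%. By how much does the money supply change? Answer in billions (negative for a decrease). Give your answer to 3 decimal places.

Initially m₁ = (1 + 0.136) / (0.19 + 0.136) ≈ 3.484663, so M₁ = 3.484663 × 75 ≈ 261.3497 billion.
After the change m₂ = (1 + 0.136) / (0.178 + 0.136) ≈ 3.617834, so M₂ = 3.617834 × 75 ≈ 271.3376 billion.
ΔM = M₂ − M₁ = 271.3376 − 261.3497 = 9.9879 billion.

9.988 billion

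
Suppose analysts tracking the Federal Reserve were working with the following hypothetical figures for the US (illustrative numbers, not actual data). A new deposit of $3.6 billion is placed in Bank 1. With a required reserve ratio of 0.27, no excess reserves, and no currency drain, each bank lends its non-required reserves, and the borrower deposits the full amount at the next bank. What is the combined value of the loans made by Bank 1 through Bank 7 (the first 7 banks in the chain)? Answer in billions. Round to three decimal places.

$8.658 billion

Bank i lends (1 − rr)^i of the original deposit: Bank 1 lends 3.6·0.7300 = 2.6280, Bank 2 lends 3.6·0.7300² ≈ 1.9184, and so on.
Summing a geometric series: total = 3.6·[0.7300·(1 − 0.7300^7) / (1 − 0.7300)] ≈ 8.6581 billion.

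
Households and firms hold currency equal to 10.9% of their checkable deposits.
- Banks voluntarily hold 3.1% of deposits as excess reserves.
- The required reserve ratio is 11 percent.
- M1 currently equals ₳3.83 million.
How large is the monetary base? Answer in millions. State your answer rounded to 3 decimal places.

The money multiplier is m = (1 + c) / (rr + e + c) = (1 + 0.109) / (0.11 + 0.031 + 0.109) = 4.43600.
MB = M / m = 3.83 / 4.43600 ≈ 0.8634 million.

₳0.863 million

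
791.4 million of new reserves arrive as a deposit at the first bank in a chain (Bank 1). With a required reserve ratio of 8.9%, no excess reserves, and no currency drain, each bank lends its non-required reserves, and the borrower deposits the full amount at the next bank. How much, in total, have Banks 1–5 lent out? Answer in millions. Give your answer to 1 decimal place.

3017.8 million

Bank i lends (1 − rr)^i of the original deposit: Bank 1 lends 791.4·0.9110 = 720.9654, Bank 2 lends 791.4·0.9110² ≈ 656.7995, and so on.
Summing a geometric series: total = 791.4·[0.9110·(1 − 0.9110^5) / (1 − 0.9110)] ≈ 3017.7794 million.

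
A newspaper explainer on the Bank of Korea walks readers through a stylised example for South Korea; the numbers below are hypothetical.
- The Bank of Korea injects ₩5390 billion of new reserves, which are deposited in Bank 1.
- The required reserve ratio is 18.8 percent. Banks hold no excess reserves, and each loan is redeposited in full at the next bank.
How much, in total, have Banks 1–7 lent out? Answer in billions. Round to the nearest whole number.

₩17862 billion

Bank i lends (1 − rr)^i of the original deposit: Bank 1 lends 5390·0.8120 = 4376.6800, Bank 2 lends 5390·0.8120² ≈ 3553.8642, and so on.
Summing a geometric series: total = 5390·[0.8120·(1 − 0.8120^7) / (1 − 0.8120)] ≈ 17861.7119 billion.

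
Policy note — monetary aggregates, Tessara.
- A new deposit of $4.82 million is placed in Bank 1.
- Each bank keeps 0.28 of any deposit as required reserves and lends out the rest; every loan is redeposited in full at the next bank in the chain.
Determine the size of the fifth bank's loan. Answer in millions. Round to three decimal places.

Each bank lends a fraction (1 − rr) = 0.7200 of the deposit it receives, so Bank 5 receives 4.82·0.7200^4 and lends 4.82·0.7200^5 ≈ 0.9326 million.

$0.933 million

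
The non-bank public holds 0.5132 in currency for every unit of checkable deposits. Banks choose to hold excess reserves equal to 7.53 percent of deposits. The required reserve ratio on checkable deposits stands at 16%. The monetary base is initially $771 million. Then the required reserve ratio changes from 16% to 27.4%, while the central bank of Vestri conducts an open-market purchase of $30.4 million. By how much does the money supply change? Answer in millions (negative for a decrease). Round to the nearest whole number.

-153 million

Before: m₁ = (1 + 0.5132) / (0.16 + 0.0753 + 0.5132) ≈ 2.0216, MB₁ = 771, so M₁ = 2.0216 × 771 = 1558.6536 million.
After: m₂ = (1 + 0.5132) / (0.274 + 0.0753 + 0.5132) ≈ 1.7544, MB₂ = 771 + 30.4 = 801.4, so M₂ = 1.7544 × 801.4 ≈ 1405.9762 million.
ΔM = M₂ − M₁ = 1405.9762 − 1558.6536 = -152.6774 million.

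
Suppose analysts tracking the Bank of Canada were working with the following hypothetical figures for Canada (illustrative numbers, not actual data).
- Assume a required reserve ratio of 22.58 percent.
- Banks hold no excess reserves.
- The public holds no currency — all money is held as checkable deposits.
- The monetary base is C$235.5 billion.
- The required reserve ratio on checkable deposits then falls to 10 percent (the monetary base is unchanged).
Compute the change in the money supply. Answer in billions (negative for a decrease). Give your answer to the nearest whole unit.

C$1312 billion

Initially m₁ = 1 / (0.2258) ≈ 4.4287, so M₁ = 4.4287 × 235.5 ≈ 1042.9588 billion.
After the change m₂ = 1 / (0.1) = 10, so M₂ = 10 × 235.5 = 2355 billion.
ΔM = M₂ − M₁ = 2355 − 1042.9588 = 1312.0412 billion.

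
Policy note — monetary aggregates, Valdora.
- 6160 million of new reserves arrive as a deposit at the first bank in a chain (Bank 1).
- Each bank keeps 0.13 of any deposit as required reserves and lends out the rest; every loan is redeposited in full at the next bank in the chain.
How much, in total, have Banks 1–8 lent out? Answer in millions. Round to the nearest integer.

Bank i lends (1 − rr)^i of the original deposit: Bank 1 lends 6160·0.8700 = 5359.2000, Bank 2 lends 6160·0.8700² = 4662.5040, and so on.
Summing a geometric series: total = 6160·[0.8700·(1 − 0.8700^8) / (1 − 0.8700)] ≈ 27694.2155 million.

27694 million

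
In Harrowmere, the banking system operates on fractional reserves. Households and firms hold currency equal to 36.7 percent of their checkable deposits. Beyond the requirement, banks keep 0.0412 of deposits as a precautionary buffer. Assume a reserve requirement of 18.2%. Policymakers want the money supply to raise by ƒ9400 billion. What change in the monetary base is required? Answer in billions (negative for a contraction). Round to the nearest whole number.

ƒ4058 billion

The money multiplier is m = (1 + c) / (rr + e + c) = (1 + 0.367) / (0.182 + 0.0412 + 0.367) ≈ 2.31616.
ΔMB = ΔM / m = (+9400) / 2.31616 ≈ 4058.4416 billion.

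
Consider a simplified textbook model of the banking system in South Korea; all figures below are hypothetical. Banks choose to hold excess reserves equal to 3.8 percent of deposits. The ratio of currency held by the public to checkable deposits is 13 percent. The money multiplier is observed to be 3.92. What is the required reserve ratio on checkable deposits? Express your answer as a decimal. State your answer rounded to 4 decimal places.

Using m = 3.92. Since m = (1 + c)/(c + rr + e), the denominator satisfies c + rr + e = (1 + c)/m = (1 + 0.13) / 3.92 ≈ 0.288265.
With c = 0.13 and e = 0.038, the required reserve ratio on checkable deposits is 0.288265 − 0.13 − 0.038 = 0.120265.

0.1203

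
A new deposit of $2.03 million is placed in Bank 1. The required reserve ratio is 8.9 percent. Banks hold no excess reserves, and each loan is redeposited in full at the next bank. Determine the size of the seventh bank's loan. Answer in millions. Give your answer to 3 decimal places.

Each bank lends a fraction (1 − rr) = 0.9110 of the deposit it receives, so Bank 7 receives 2.03·0.9110^6 and lends 2.03·0.9110^7 ≈ 1.0571 million.

$1.057 million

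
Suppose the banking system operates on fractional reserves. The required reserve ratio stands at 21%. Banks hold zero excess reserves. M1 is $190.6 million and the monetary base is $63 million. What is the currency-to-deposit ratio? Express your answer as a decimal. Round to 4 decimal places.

0.1800

Using m = M/MB = 190.6/63 ≈ 3.025397. From m = (1 + c)/(c + rr + e), rearranging gives 1 + c = m·(c + rr + e), so c·(1 − m) = m·(rr + e) − 1.
Hence c = [m·(rr + e) − 1]/(1 − m) = [3.025397 × (0.21 + 0) − 1] / (1 − 3.025397) ≈ 0.180047.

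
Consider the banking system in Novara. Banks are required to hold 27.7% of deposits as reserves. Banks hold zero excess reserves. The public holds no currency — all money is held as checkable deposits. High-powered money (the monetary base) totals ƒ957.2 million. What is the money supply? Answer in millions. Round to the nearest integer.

ƒ3456 million

With no currency drain or excess reserves, the money multiplier is m = 1/rr = 1/0.277 ≈ 3.6101.
Money supply M = m × MB = 3.6101 × 957.2 ≈ 3455.5877 million.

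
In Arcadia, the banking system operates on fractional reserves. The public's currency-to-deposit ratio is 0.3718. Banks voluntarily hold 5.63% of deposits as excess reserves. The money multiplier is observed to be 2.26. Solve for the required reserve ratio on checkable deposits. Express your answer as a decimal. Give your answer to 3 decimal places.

Using m = 2.26. Since m = (1 + c)/(c + rr + e), the denominator satisfies c + rr + e = (1 + c)/m = (1 + 0.3718) / 2.26 ≈ 0.606991.
With c = 0.3718 and e = 0.0563, the required reserve ratio on checkable deposits is 0.606991 − 0.3718 − 0.0563 = 0.178891.

0.179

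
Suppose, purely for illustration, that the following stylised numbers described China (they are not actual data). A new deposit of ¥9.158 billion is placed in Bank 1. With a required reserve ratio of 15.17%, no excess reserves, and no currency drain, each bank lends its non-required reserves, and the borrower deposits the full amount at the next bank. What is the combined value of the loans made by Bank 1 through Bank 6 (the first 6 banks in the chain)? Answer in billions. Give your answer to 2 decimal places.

¥32.13 billion

Bank i lends (1 − rr)^i of the original deposit: Bank 1 lends 9.158·0.8483 ≈ 7.7687, Bank 2 lends 9.158·0.8483² ≈ 6.5902, and so on.
Summing a geometric series: total = 9.158·[0.8483·(1 − 0.8483^6) / (1 − 0.8483)] ≈ 32.1275 billion.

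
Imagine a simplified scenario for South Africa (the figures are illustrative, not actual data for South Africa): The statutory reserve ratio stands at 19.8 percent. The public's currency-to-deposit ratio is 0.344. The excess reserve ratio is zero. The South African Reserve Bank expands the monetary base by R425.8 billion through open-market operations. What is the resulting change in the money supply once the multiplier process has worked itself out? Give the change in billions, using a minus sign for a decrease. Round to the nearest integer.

R1056 billion

The money multiplier is m = (1 + c) / (rr + c) = (1 + 0.344) / (0.198 + 0.344) ≈ 2.4797.
The purchase adds 425.8 billion of base, so ΔM = m × ΔMB = 2.4797 × (+425.8) ≈ 1055.8563 billion.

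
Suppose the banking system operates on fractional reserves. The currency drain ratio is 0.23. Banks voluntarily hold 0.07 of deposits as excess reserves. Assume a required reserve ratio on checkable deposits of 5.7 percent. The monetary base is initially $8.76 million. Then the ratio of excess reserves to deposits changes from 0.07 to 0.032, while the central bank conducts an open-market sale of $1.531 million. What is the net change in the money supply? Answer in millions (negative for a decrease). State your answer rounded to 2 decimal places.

-2.31 million

Before: m₁ = (1 + 0.23) / (0.057 + 0.07 + 0.23) ≈ 3.4454, MB₁ = 8.76, so M₁ = 3.4454 × 8.76 ≈ 30.1817 million.
After: m₂ = (1 + 0.23) / (0.057 + 0.032 + 0.23) ≈ 3.8558, MB₂ = 8.76 − 1.531 = 7.229, so M₂ = 3.8558 × 7.229 ≈ 27.8736 million.
ΔM = M₂ − M₁ = 27.8736 − 30.1817 = -2.3081 million.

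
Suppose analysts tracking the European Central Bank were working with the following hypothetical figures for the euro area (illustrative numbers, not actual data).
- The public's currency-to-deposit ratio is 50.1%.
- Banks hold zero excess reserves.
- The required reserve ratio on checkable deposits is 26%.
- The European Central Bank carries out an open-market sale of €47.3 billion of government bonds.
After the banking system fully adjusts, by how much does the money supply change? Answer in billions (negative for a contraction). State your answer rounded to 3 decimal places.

The money multiplier is m = (1 + c) / (rr + c) = (1 + 0.501) / (0.26 + 0.501) ≈ 1.972405.
The sale removes 47.3 billion of base, so ΔM = m × ΔMB = 1.972405 × (−47.3) ≈ -93.2948 billion.

-93.295 billion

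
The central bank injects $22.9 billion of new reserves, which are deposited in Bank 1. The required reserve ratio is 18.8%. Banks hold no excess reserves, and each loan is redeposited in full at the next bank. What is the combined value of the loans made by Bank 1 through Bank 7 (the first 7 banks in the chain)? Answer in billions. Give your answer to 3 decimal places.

Bank i lends (1 − rr)^i of the original deposit: Bank 1 lends 22.9·0.8120 = 18.5948, Bank 2 lends 22.9·0.8120² ≈ 15.0990, and so on.
Summing a geometric series: total = 22.9·[0.8120·(1 − 0.8120^7) / (1 − 0.8120)] ≈ 75.8874 billion.

$75.887 billion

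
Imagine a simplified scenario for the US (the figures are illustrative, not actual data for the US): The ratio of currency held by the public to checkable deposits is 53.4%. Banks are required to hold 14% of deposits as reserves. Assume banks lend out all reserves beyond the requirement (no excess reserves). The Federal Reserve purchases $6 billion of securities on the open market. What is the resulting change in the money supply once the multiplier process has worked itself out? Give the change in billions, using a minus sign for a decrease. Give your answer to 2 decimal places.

$13.66 billion

The money multiplier is m = (1 + c) / (rr + c) = (1 + 0.534) / (0.14 + 0.534) ≈ 2.2760.
The purchase adds 6 billion of base, so ΔM = m × ΔMB = 2.2760 × (+6) = 13.656 billion.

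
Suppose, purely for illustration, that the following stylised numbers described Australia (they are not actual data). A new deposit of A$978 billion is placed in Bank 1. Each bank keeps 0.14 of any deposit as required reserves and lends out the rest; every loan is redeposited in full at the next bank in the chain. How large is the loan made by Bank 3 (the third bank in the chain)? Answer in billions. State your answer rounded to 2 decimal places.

Each bank lends a fraction (1 − rr) = 0.8600 of the deposit it receives, so Bank 3 receives 978·0.8600^2 and lends 978·0.8600^3 ≈ 622.0628 billion.

A$622.06 billion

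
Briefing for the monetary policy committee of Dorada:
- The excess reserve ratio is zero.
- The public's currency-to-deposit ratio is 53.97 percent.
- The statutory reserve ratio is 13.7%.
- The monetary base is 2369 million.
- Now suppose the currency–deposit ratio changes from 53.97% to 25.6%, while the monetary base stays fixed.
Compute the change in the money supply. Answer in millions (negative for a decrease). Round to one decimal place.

Initially m₁ = (1 + 0.5397) / (0.137 + 0.5397) ≈ 2.275307, so M₁ = 2.275307 × 2369 ≈ 5390.2023 million.
After the change m₂ = (1 + 0.256) / (0.137 + 0.256) ≈ 3.195929, so M₂ = 3.195929 × 2369 ≈ 7571.1558 million.
ΔM = M₂ − M₁ = 7571.1558 − 5390.2023 = 2180.9535 million.

2181.0 million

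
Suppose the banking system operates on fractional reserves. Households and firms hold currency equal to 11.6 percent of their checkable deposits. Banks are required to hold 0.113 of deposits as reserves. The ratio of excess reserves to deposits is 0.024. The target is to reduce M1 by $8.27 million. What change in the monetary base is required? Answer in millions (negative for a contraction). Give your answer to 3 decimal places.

The money multiplier is m = (1 + c) / (rr + e + c) = (1 + 0.116) / (0.113 + 0.024 + 0.116) ≈ 4.41107.
ΔMB = ΔM / m = (−8.27) / 4.41107 ≈ -1.8748 million.

-1.875 million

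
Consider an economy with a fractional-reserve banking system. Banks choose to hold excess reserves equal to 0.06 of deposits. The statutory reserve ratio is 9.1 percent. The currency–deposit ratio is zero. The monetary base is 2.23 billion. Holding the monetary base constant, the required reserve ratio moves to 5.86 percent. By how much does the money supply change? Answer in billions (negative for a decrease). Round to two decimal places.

4.03 billion

Initially m₁ = 1 / (0.091 + 0.06) ≈ 6.6225, so M₁ = 6.6225 × 2.23 ≈ 14.7682 billion.
After the change m₂ = 1 / (0.0586 + 0.06) ≈ 8.4317, so M₂ = 8.4317 × 2.23 ≈ 18.8027 billion.
ΔM = M₂ − M₁ = 18.8027 − 14.7682 = 4.0345 billion.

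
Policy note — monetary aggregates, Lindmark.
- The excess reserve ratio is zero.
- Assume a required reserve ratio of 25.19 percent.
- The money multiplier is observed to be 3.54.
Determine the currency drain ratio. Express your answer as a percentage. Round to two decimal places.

Using m = 3.54. From m = (1 + c)/(c + rr + e), rearranging gives 1 + c = m·(c + rr + e), so c·(1 − m) = m·(rr + e) − 1.
Hence c = [m·(rr + e) − 1]/(1 − m) = [3.54 × (0.2519 + 0) − 1] / (1 − 3.54) ≈ 0.042628.

4.26%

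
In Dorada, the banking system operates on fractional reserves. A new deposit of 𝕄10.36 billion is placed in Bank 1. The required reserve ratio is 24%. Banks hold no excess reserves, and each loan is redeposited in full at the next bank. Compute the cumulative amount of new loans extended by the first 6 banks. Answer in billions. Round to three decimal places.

Bank i lends (1 − rr)^i of the original deposit: Bank 1 lends 10.36·0.7600 = 7.8736, Bank 2 lends 10.36·0.7600² ≈ 5.9839, and so on.
Summing a geometric series: total = 10.36·[0.7600·(1 − 0.7600^6) / (1 − 0.7600)] ≈ 26.4848 billion.

𝕄26.485 billion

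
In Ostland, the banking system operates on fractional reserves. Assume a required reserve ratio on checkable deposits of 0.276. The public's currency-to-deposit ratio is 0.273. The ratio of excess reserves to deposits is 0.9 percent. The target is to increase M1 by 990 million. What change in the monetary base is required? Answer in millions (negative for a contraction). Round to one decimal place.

The money multiplier is m = (1 + c) / (rr + e + c) = (1 + 0.273) / (0.276 + 0.009 + 0.273) ≈ 2.28136.
ΔMB = ΔM / m = (+990) / 2.28136 ≈ 433.9517 million.

434.0 million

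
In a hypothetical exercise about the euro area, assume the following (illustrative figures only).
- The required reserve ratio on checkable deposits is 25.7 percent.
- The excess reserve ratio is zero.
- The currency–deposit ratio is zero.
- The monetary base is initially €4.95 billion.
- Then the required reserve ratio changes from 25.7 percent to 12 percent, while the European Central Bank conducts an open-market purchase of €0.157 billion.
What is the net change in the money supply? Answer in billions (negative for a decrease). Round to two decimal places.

€23.30 billion

Before: m₁ = 1 / (0.257) ≈ 3.8911, MB₁ = 4.95, so M₁ = 3.8911 × 4.95 ≈ 19.2609 billion.
After: m₂ = 1 / (0.12) ≈ 8.3333, MB₂ = 4.95 + 0.157 = 5.107, so M₂ = 8.3333 × 5.107 ≈ 42.5582 billion.
ΔM = M₂ − M₁ = 42.5582 − 19.2609 = 23.2973 billion.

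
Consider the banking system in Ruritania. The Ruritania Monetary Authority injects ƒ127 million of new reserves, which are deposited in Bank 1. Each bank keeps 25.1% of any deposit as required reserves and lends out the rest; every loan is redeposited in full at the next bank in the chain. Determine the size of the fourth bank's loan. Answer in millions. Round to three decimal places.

ƒ39.970 million

Each bank lends a fraction (1 − rr) = 0.7490 of the deposit it receives, so Bank 4 receives 127·0.7490^3 and lends 127·0.7490^4 ≈ 39.9697 million.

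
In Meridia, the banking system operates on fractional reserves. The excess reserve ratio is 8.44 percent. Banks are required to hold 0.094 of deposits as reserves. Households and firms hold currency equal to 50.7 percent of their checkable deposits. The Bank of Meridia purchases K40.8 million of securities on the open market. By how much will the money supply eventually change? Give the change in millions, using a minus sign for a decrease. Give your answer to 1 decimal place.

The money multiplier is m = (1 + c) / (rr + e + c) = (1 + 0.507) / (0.094 + 0.0844 + 0.507) ≈ 2.1987.
The purchase adds 40.8 million of base, so ΔM = m × ΔMB = 2.1987 × (+40.8) ≈ 89.707 million.

K89.7 million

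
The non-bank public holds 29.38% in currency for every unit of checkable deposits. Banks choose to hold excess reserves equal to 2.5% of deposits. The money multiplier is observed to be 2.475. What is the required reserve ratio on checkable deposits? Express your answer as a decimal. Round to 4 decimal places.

Using m = 2.475. Since m = (1 + c)/(c + rr + e), the denominator satisfies c + rr + e = (1 + c)/m = (1 + 0.2938) / 2.475 ≈ 0.522747.
With c = 0.2938 and e = 0.025, the required reserve ratio on checkable deposits is 0.522747 − 0.2938 − 0.025 = 0.203947.

0.2039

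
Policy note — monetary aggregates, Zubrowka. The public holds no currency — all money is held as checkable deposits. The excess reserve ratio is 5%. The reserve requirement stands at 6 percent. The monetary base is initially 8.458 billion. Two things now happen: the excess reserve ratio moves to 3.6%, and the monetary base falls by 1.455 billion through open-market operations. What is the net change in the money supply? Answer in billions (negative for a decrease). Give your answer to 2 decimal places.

-3.94 billion

Before: m₁ = 1 / (0.06 + 0.05) ≈ 9.0909, MB₁ = 8.458, so M₁ = 9.0909 × 8.458 ≈ 76.8908 billion.
After: m₂ = 1 / (0.06 + 0.036) ≈ 10.4167, MB₂ = 8.458 − 1.455 = 7.003, so M₂ = 10.4167 × 7.003 ≈ 72.9482 billion.
ΔM = M₂ − M₁ = 72.9482 − 76.8908 = -3.9426 billion.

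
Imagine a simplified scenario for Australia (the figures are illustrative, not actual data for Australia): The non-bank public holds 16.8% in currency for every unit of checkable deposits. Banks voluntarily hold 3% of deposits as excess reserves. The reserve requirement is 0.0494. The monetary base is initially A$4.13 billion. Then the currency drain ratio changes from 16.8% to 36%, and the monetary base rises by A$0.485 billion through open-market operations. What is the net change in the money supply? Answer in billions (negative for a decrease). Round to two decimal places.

-5.21 billion

Before: m₁ = (1 + 0.168) / (0.0494 + 0.03 + 0.168) ≈ 4.7211, MB₁ = 4.13, so M₁ = 4.7211 × 4.13 ≈ 19.4981 billion.
After: m₂ = (1 + 0.36) / (0.0494 + 0.03 + 0.36) ≈ 3.0951, MB₂ = 4.13 + 0.485 = 4.615, so M₂ = 3.0951 × 4.615 ≈ 14.2839 billion.
ΔM = M₂ − M₁ = 14.2839 − 19.4981 = -5.2142 billion.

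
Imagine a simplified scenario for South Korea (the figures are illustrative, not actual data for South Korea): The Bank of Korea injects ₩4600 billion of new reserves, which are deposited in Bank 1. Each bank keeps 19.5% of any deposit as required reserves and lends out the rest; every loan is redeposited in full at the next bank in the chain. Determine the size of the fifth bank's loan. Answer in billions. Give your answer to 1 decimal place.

₩1555.0 billion

Each bank lends a fraction (1 − rr) = 0.8050 of the deposit it receives, so Bank 5 receives 4600·0.8050^4 and lends 4600·0.8050^5 ≈ 1555.0245 billion.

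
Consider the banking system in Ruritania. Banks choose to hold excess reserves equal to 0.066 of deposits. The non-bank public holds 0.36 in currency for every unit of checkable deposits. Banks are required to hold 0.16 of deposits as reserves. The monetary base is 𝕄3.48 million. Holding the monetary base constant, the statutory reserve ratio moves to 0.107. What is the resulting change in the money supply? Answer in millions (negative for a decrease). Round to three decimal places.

Initially m₁ = (1 + 0.36) / (0.16 + 0.066 + 0.36) ≈ 2.32082, so M₁ = 2.32082 × 3.48 ≈ 8.0765 million.
After the change m₂ = (1 + 0.36) / (0.107 + 0.066 + 0.36) ≈ 2.55159, so M₂ = 2.55159 × 3.48 ≈ 8.8795 million.
ΔM = M₂ − M₁ = 8.8795 − 8.0765 = 0.803 million.

𝕄0.803 million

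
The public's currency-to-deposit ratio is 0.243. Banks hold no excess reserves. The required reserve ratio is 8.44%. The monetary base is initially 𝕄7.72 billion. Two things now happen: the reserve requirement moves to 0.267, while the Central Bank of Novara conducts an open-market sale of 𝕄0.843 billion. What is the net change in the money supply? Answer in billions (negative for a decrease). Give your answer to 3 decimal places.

-12.549 billion

Before: m₁ = (1 + 0.243) / (0.0844 + 0.243) ≈ 3.79658, MB₁ = 7.72, so M₁ = 3.79658 × 7.72 ≈ 29.3096 billion.
After: m₂ = (1 + 0.243) / (0.267 + 0.243) ≈ 2.43725, MB₂ = 7.72 − 0.843 = 6.877, so M₂ = 2.43725 × 6.877 ≈ 16.761 billion.
ΔM = M₂ − M₁ = 16.761 − 29.3096 = -12.5486 billion.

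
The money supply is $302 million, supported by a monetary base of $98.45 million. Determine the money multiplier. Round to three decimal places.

3.068

The money multiplier is m = M / MB = 302 / 98.45 ≈ 3.06755.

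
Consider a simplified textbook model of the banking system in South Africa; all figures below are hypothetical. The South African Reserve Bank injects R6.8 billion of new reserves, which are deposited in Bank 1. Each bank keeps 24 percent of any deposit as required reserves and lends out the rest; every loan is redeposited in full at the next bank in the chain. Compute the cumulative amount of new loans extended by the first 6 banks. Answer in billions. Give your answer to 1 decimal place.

R17.4 billion

Bank i lends (1 − rr)^i of the original deposit: Bank 1 lends 6.8·0.7600 = 5.1680, Bank 2 lends 6.8·0.7600² ≈ 3.9277, and so on.
Summing a geometric series: total = 6.8·[0.7600·(1 − 0.7600^6) / (1 − 0.7600)] ≈ 17.3839 billion.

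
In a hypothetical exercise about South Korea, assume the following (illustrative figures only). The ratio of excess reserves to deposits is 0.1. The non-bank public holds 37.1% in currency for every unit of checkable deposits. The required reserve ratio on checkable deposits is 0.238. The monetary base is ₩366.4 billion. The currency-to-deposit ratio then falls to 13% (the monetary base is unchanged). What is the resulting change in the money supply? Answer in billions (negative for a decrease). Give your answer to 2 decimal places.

Initially m₁ = (1 + 0.371) / (0.238 + 0.1 + 0.371) ≈ 1.933709, so M₁ = 1.933709 × 366.4 ≈ 708.511 billion.
After the change m₂ = (1 + 0.13) / (0.238 + 0.1 + 0.13) ≈ 2.414530, so M₂ = 2.414530 × 366.4 ≈ 884.6838 billion.
ΔM = M₂ − M₁ = 884.6838 − 708.511 = 176.1728 billion.

₩176.17 billion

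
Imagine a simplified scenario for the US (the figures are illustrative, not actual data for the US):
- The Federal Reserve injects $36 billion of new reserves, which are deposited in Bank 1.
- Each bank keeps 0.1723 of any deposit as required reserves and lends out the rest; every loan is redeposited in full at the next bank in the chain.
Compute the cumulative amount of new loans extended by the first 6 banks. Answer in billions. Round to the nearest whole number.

Bank i lends (1 − rr)^i of the original deposit: Bank 1 lends 36·0.8277 = 29.7972, Bank 2 lends 36·0.8277² ≈ 24.6631, and so on.
Summing a geometric series: total = 36·[0.8277·(1 − 0.8277^6) / (1 − 0.8277)] ≈ 117.3311 billion.

$117 billion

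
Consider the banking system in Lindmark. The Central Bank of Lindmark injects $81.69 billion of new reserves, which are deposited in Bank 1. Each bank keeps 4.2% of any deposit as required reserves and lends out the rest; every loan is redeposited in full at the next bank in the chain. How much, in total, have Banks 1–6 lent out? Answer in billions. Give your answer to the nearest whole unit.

Bank i lends (1 − rr)^i of the original deposit: Bank 1 lends 81.69·0.9580 ≈ 78.2590, Bank 2 lends 81.69·0.9580² ≈ 74.9721, and so on.
Summing a geometric series: total = 81.69·[0.9580·(1 − 0.9580^6) / (1 − 0.9580)] ≈ 422.9264 billion.

$423 billion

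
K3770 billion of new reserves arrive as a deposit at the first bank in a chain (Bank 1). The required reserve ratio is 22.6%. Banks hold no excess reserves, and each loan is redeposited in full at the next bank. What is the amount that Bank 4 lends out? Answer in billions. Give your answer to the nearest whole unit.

Each bank lends a fraction (1 − rr) = 0.7740 of the deposit it receives, so Bank 4 receives 3770·0.7740^3 and lends 3770·0.7740^4 ≈ 1353.0230 billion.

K1353 billion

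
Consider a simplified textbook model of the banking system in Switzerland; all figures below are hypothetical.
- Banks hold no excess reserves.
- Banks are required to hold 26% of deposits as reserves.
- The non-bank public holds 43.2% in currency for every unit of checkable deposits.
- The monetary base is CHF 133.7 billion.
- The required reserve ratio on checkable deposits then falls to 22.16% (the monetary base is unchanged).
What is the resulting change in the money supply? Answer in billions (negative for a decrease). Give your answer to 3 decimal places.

CHF 16.255 billion

Initially m₁ = (1 + 0.432) / (0.26 + 0.432) ≈ 2.0693642, so M₁ = 2.0693642 × 133.7 ≈ 276.674 billion.
After the change m₂ = (1 + 0.432) / (0.2216 + 0.432) ≈ 2.1909425, so M₂ = 2.1909425 × 133.7 ≈ 292.929 billion.
ΔM = M₂ − M₁ = 292.929 − 276.674 = 16.255 billion.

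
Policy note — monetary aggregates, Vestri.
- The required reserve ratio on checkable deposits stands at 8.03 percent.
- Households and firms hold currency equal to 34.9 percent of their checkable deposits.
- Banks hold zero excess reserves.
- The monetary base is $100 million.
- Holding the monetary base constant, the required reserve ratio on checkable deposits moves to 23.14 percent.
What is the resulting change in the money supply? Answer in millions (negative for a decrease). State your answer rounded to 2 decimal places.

Initially m₁ = (1 + 0.349) / (0.0803 + 0.349) ≈ 3.14232, so M₁ = 3.14232 × 100 = 314.232 million.
After the change m₂ = (1 + 0.349) / (0.2314 + 0.349) ≈ 2.32426, so M₂ = 2.32426 × 100 = 232.426 million.
ΔM = M₂ − M₁ = 232.426 − 314.232 = -81.806 million.

-81.81 million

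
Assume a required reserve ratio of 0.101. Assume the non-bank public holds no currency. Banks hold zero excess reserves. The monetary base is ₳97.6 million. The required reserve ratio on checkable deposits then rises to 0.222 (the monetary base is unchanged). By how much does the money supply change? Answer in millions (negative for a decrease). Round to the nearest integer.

-527 million

Initially m₁ = 1 / (0.101) ≈ 9.9010, so M₁ = 9.9010 × 97.6 = 966.3376 million.
After the change m₂ = 1 / (0.222) ≈ 4.5045, so M₂ = 4.5045 × 97.6 = 439.6392 million.
ΔM = M₂ − M₁ = 439.6392 − 966.3376 = -526.6984 million.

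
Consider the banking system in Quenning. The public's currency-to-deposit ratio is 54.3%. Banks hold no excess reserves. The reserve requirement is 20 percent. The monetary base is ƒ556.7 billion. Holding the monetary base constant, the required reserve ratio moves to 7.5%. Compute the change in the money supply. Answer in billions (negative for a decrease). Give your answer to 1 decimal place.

Initially m₁ = (1 + 0.543) / (0.2 + 0.543) ≈ 2.07672, so M₁ = 2.07672 × 556.7 ≈ 1156.11 billion.
After the change m₂ = (1 + 0.543) / (0.075 + 0.543) ≈ 2.49676, so M₂ = 2.49676 × 556.7 ≈ 1389.9463 billion.
ΔM = M₂ − M₁ = 1389.9463 − 1156.11 = 233.8363 billion.

ƒ233.8 billion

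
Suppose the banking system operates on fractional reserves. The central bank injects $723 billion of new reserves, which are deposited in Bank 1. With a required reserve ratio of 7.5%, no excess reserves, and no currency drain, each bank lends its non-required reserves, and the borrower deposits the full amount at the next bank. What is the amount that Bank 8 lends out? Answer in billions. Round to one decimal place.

Each bank lends a fraction (1 − rr) = 0.9250 of the deposit it receives, so Bank 8 receives 723·0.9250^7 and lends 723·0.9250^8 ≈ 387.5004 billion.

$387.5 billion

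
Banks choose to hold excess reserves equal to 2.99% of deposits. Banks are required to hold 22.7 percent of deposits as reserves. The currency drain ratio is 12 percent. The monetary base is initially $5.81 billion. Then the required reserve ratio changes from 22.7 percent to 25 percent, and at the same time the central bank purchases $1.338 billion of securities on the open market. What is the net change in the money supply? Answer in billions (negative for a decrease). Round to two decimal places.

$2.75 billion

Before: m₁ = (1 + 0.12) / (0.227 + 0.0299 + 0.12) ≈ 2.9716, MB₁ = 5.81, so M₁ = 2.9716 × 5.81 ≈ 17.265 billion.
After: m₂ = (1 + 0.12) / (0.25 + 0.0299 + 0.12) ≈ 2.8007, MB₂ = 5.81 + 1.338 = 7.148, so M₂ = 2.8007 × 7.148 ≈ 20.0194 billion.
ΔM = M₂ − M₁ = 20.0194 − 17.265 = 2.7544 billion.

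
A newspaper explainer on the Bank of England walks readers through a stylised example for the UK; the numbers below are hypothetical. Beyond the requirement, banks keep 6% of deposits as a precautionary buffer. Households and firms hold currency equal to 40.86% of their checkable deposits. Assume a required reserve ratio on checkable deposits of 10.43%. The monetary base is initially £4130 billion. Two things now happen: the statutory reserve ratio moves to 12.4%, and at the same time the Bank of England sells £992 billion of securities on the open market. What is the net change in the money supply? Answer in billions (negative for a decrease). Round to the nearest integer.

-2696 billion

Before: m₁ = (1 + 0.4086) / (0.1043 + 0.06 + 0.4086) ≈ 2.45872, MB₁ = 4130, so M₁ = 2.45872 × 4130 = 10154.5136 billion.
After: m₂ = (1 + 0.4086) / (0.124 + 0.06 + 0.4086) ≈ 2.37698, MB₂ = 4130 − 992 = 3138, so M₂ = 2.37698 × 3138 ≈ 7458.9632 billion.
ΔM = M₂ − M₁ = 7458.9632 − 10154.5136 = -2695.5504 billion.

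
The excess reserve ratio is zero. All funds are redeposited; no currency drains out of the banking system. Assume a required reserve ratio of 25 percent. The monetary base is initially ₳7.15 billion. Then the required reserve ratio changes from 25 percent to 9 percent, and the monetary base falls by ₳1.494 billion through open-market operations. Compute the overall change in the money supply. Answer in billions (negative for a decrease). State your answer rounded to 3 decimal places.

₳34.244 billion

Before: m₁ = 1 / (0.25) = 4, MB₁ = 7.15, so M₁ = 4 × 7.15 = 28.6 billion.
After: m₂ = 1 / (0.09) ≈ 11.11111, MB₂ = 7.15 − 1.494 = 5.656, so M₂ = 11.11111 × 5.656 ≈ 62.8444 billion.
ΔM = M₂ − M₁ = 62.8444 − 28.6 = 34.2444 billion.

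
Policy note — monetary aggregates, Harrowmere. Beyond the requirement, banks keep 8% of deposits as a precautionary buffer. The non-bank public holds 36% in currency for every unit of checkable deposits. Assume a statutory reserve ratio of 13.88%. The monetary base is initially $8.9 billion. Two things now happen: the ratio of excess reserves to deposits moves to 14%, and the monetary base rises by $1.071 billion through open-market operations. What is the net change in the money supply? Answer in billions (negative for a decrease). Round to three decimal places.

Before: m₁ = (1 + 0.36) / (0.1388 + 0.08 + 0.36) ≈ 2.34969, MB₁ = 8.9, so M₁ = 2.34969 × 8.9 ≈ 20.9122 billion.
After: m₂ = (1 + 0.36) / (0.1388 + 0.14 + 0.36) ≈ 2.12899, MB₂ = 8.9 + 1.071 = 9.971, so M₂ = 2.12899 × 9.971 ≈ 21.2282 billion.
ΔM = M₂ − M₁ = 21.2282 − 20.9122 = 0.316 billion.

$0.316 billion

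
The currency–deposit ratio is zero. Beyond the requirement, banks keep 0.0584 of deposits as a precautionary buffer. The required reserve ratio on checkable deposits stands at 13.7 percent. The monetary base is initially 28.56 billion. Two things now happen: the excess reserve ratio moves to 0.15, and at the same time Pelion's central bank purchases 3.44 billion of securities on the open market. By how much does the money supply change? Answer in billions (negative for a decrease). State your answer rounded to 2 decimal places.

Before: m₁ = 1 / (0.137 + 0.0584) ≈ 5.11771, MB₁ = 28.56, so M₁ = 5.11771 × 28.56 ≈ 146.1618 billion.
After: m₂ = 1 / (0.137 + 0.15) ≈ 3.48432, MB₂ = 28.56 + 3.44 = 32, so M₂ = 3.48432 × 32 ≈ 111.4982 billion.
ΔM = M₂ − M₁ = 111.4982 − 146.1618 = -34.6636 billion.

-34.66 billion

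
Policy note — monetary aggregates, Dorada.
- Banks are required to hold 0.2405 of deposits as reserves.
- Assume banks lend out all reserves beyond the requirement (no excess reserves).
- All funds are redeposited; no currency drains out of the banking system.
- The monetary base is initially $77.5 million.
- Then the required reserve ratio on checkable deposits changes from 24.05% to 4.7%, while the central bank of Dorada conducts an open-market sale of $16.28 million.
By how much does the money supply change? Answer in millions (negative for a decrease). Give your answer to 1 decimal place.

$980.3 million

Before: m₁ = 1 / (0.2405) ≈ 4.1580, MB₁ = 77.5, so M₁ = 4.1580 × 77.5 = 322.245 million.
After: m₂ = 1 / (0.047) ≈ 21.2766, MB₂ = 77.5 − 16.28 = 61.22, so M₂ = 21.2766 × 61.22 ≈ 1302.5535 million.
ΔM = M₂ − M₁ = 1302.5535 − 322.245 = 980.3085 million.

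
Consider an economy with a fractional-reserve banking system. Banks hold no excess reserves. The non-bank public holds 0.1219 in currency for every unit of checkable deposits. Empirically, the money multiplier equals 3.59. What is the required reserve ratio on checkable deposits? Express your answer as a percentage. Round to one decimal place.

Using m = 3.59. Since m = (1 + c)/(c + rr + e), the denominator satisfies c + rr + e = (1 + c)/m = (1 + 0.1219) / 3.59 ≈ 0.312507.
With c = 0.1219 and e = 0, the required reserve ratio on checkable deposits is 0.312507 − 0.1219 − 0 = 0.190607.

19.1%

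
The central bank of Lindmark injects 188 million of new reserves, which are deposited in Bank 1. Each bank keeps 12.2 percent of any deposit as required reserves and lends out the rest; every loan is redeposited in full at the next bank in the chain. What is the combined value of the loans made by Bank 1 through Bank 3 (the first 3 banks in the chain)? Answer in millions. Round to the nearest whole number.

Bank i lends (1 − rr)^i of the original deposit: Bank 1 lends 188·0.8780 = 165.0640, Bank 2 lends 188·0.8780² ≈ 144.9262, and so on.
Summing a geometric series: total = 188·[0.8780·(1 − 0.8780^3) / (1 − 0.8780)] ≈ 437.2354 million.

437 million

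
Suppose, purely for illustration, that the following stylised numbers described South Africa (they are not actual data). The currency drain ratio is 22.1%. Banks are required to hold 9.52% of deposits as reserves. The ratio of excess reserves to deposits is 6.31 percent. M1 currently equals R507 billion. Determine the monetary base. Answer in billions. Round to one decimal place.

R157.5 billion

The money multiplier is m = (1 + c) / (rr + e + c) = (1 + 0.221) / (0.0952 + 0.0631 + 0.221) ≈ 3.21909.
MB = M / m = 507 / 3.21909 ≈ 157.4979 billion.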